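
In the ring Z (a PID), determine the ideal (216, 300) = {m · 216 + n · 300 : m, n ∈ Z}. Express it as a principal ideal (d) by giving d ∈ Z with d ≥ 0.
(216, 300) = (12); d = 12

In the PID Z, (a, b) is generated by gcd(a, b). Compute gcd(300, 216) with the extended Euclidean algorithm, tracking rows (r, s, t) with s·300 + t·216 = r:
  row A: (300, 1, 0)   [1·300 + 0·216 = 300]
  row B: (216, 0, 1)   [0·300 + 1·216 = 216]
  300 = 1·216 + 84   → row C = row A − 1·row B = (84, 1, −1)   [check: 1·300 − 1·216 = 84]
  216 = 2·84 + 48   → row D = row B − 2·row C = (48, −2, 3)   [check: −2·300 + 3·216 = 48]
  84 = 1·48 + 36   → row E = row C − 1·row D = (36, 3, −4)   [check: 3·300 − 4·216 = 36]
  48 = 1·36 + 12   → row F = row D − 1·row E = (12, −5, 7)   [check: −5·300 + 7·216 = 12]
  36 = 3·12 + 0   → remainder 0, stop. gcd = 12 (last nonzero row F).
So gcd(216, 300) = 12, with Bézout identity −5·300 + 7·216 = 12. Containment (⊇): the Bézout identity exhibits 12 as an element of (216, 300), giving (12) ⊆ (216, 300). Containment (⊆): since 12 | 216 and 12 | 300 (216 = 12·18, 300 = 12·25), every Z-linear combination of 216 and 300 is divisible by 12, so (216, 300) ⊆ (12). Therefore (216, 300) = (12), d = 12.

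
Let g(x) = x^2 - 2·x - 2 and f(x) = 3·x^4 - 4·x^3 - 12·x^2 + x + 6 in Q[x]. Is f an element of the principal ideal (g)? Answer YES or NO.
NO

In Q[x] the ideal (g) consists of all multiples of g, so f ∈ (g) iff g | f, i.e. iff the remainder of f on division by g is 0. Divide f by g (g is monic, so eliminate the leading term of the running remainder at each step):
  leading term 3·x^4: subtract (3·x^2)·g(x) = 3·x^4 - 6·x^3 - 6·x^2, leaving 2·x^3 - 6·x^2 + x + 6
  leading term 2·x^3: subtract (2·x)·g(x) = 2·x^3 - 4·x^2 - 4·x, leaving -2·x^2 + 5·x + 6
  leading term -2·x^2: subtract (-2)·g(x) = -2·x^2 + 4·x + 4, leaving x + 2
The remainder r(x) = x + 2 ≠ 0 (and deg r < deg g), so g ∤ f, i.e. f ∉ (g).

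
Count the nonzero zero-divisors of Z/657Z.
In Z/657Z each nonzero element is either a unit (gcd with 657 is 1) or a zero-divisor (gcd > 1). The number of units is φ(657): factorise 657 = 3^2 · 73, so φ(657) = (3^2 − 3^1) · (73 − 1) = 6 · 72 = 432. The nonzero elements number 657 − 1 = 656. Hence the nonzero zero-divisors number 656 − 432 = 224.

Final answer: Z/657Z has 224 nonzero zero-divisors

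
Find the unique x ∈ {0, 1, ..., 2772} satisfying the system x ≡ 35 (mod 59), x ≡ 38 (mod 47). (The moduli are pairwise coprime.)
The moduli 59, 47 are pairwise coprime, so by the CRT there is a unique solution mod 59·47 = 2773.
Solve by successive substitution. Start with x ≡ 35 (mod 59).
  Combine with x ≡ 38 (mod 47): write x = 35 + 59·t and require 35 + 59·t ≡ 38 (mod 47), i.e. 59·t ≡ 38 − 35 ≡ 3 (mod 47). Since 59^(−1) ≡ 4 (mod 47) (59 ≡ 12 (mod 47)), t ≡ 4·3 ≡ 12 (mod 47). So x ≡ 35 + 59·12 = 743 (mod 2773).
Unique solution in [0, 2773): x = 743.

Final answer: x ≡ 743 (mod 2773); the representative in [0, 2773) is 743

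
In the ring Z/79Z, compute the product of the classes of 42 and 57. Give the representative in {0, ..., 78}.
24

Both factors are already reduced mod 79. 42 · 57 = 2394. Dividing by 79: 2394 = 30·79 + 24. So (42 · 57) mod 79 = 24.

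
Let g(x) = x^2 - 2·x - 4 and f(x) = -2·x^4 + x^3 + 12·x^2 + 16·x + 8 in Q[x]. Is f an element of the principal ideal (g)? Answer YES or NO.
In Q[x] the ideal (g) consists of all multiples of g, so f ∈ (g) iff g | f, i.e. iff the remainder of f on division by g is 0. Divide f by g (g is monic, so eliminate the leading term of the running remainder at each step):
  leading term -2·x^4: subtract (-2·x^2)·g(x) = -2·x^4 + 4·x^3 + 8·x^2, leaving -3·x^3 + 4·x^2 + 16·x + 8
  leading term -3·x^3: subtract (-3·x)·g(x) = -3·x^3 + 6·x^2 + 12·x, leaving -2·x^2 + 4·x + 8
  leading term -2·x^2: subtract (-2)·g(x) = -2·x^2 + 4·x + 8, leaving 0
The remainder is 0, so f(x) = g(x) · h(x) with h(x) = -2·x^2 - 3·x - 2. Hence g | f, i.e. f ∈ (g).

Final answer: YES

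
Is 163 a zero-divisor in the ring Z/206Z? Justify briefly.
NO

gcd(163, 206) = 1, so 163 is a unit in Z/206Z (it has a multiplicative inverse). A unit cannot be a zero-divisor: if 163·b ≡ 0 then multiplying both sides by 163^(−1) gives b ≡ 0. So 163 is not a zero-divisor.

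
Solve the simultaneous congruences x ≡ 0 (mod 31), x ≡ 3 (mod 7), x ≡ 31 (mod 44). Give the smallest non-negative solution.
The moduli 31, 7, 44 are pairwise coprime, so by the CRT there is a unique solution mod 31·7·44 = 9548.
Solve by successive substitution. Start with x ≡ 0 (mod 31).
  Combine with x ≡ 3 (mod 7): write x = 31·t and require 31·t ≡ 3 (mod 7). Since 31^(−1) ≡ 5 (mod 7) (31 ≡ 3 (mod 7)), t ≡ 5·3 ≡ 1 (mod 7). So x ≡ 31·1 = 31 (mod 217).
  Combine with x ≡ 31 (mod 44): write x = 31 + 217·t and require 31 + 217·t ≡ 31 (mod 44), i.e. 217·t ≡ 31 − 31 ≡ 0 (mod 44). Since 217^(−1) ≡ 29 (mod 44) (217 ≡ 41 (mod 44)), t ≡ 29·0 ≡ 0 (mod 44). So x ≡ 31 + 217·0 = 31 (mod 9548).
Unique solution in [0, 9548): x = 31.

Final answer: x ≡ 31 (mod 9548); the representative in [0, 9548) is 31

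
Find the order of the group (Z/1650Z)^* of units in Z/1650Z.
(Z/1650Z)^* consists of the classes a with gcd(a, 1650) = 1, so its order is φ(1650). φ is multiplicative, with φ(p^e) = p^e − p^(e−1). Factorise 1650 = 2 · 3 · 5^2 · 11. Then
  φ(1650) = (2 − 1) · (3 − 1) · (5^2 − 5^1) · (11 − 1) = 1 · 2 · 20 · 10 = 400.
Thus |(Z/1650Z)^*| = 400.

Final answer: |(Z/1650Z)^*| = 400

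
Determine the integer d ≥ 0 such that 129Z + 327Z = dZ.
In the PID Z, (a, b) is generated by gcd(a, b). Compute gcd(327, 129) with the extended Euclidean algorithm, tracking rows (r, s, t) with s·327 + t·129 = r:
  row A: (327, 1, 0)   [1·327 + 0·129 = 327]
  row B: (129, 0, 1)   [0·327 + 1·129 = 129]
  327 = 2·129 + 69   → row C = row A − 2·row B = (69, 1, −2)   [check: 1·327 − 2·129 = 69]
  129 = 1·69 + 60   → row D = row B − 1·row C = (60, −1, 3)   [check: −1·327 + 3·129 = 60]
  69 = 1·60 + 9   → row E = row C − 1·row D = (9, 2, −5)   [check: 2·327 − 5·129 = 9]
  60 = 6·9 + 6   → row F = row D − 6·row E = (6, −13, 33)   [check: −13·327 + 33·129 = 6]
  9 = 1·6 + 3   → row G = row E − 1·row F = (3, 15, −38)   [check: 15·327 − 38·129 = 3]
  6 = 2·3 + 0   → remainder 0, stop. gcd = 3 (last nonzero row G).
So gcd(129, 327) = 3, with Bézout identity 15·327 − 38·129 = 3. Containment (⊇): the Bézout identity exhibits 3 as an element of (129, 327), giving (3) ⊆ (129, 327). Containment (⊆): since 3 | 129 and 3 | 327 (129 = 3·43, 327 = 3·109), every Z-linear combination of 129 and 327 is divisible by 3, so (129, 327) ⊆ (3). Therefore (129, 327) = (3), d = 3.

Final answer: (129, 327) = (3); d = 3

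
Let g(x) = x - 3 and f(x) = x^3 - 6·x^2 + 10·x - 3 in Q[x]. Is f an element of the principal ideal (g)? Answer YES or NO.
In Q[x] the ideal (g) consists of all multiples of g, so f ∈ (g) iff g | f, i.e. iff the remainder of f on division by g is 0. Divide f by g (g is monic, so eliminate the leading term of the running remainder at each step):
  leading term x^3: subtract (x^2)·g(x) = x^3 - 3·x^2, leaving -3·x^2 + 10·x - 3
  leading term -3·x^2: subtract (-3·x)·g(x) = -3·x^2 + 9·x, leaving x - 3
  leading term x: subtract (1)·g(x) = x - 3, leaving 0
The remainder is 0, so f(x) = g(x) · h(x) with h(x) = x^2 - 3·x + 1. Hence g | f, i.e. f ∈ (g).

Final answer: YES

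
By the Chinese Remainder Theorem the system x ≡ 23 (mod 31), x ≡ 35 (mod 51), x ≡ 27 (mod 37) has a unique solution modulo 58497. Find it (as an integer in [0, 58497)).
x ≡ 42059 (mod 58497); the representative in [0, 58497) is 42059

The moduli 31, 51, 37 are pairwise coprime, so by the CRT there is a unique solution mod 31·51·37 = 58497.
Solve by successive substitution. Start with x ≡ 23 (mod 31).
  Combine with x ≡ 35 (mod 51): write x = 23 + 31·t and require 23 + 31·t ≡ 35 (mod 51), i.e. 31·t ≡ 35 − 23 ≡ 12 (mod 51). Since 31^(−1) ≡ 28 (mod 51), t ≡ 28·12 ≡ 30 (mod 51). So x ≡ 23 + 31·30 = 953 (mod 1581).
  Combine with x ≡ 27 (mod 37): write x = 953 + 1581·t and require 953 + 1581·t ≡ 27 (mod 37), i.e. 1581·t ≡ 27 − 953 ≡ 36 (mod 37). Since 1581^(−1) ≡ 11 (mod 37) (1581 ≡ 27 (mod 37)), t ≡ 11·36 ≡ 26 (mod 37). So x ≡ 953 + 1581·26 = 42059 (mod 58497).
Unique solution in [0, 58497): x = 42059.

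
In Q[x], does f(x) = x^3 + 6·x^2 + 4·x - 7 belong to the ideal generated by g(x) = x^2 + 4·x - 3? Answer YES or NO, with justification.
NO

In Q[x] the ideal (g) consists of all multiples of g, so f ∈ (g) iff g | f, i.e. iff the remainder of f on division by g is 0. Divide f by g (g is monic, so eliminate the leading term of the running remainder at each step):
  leading term x^3: subtract (x)·g(x) = x^3 + 4·x^2 - 3·x, leaving 2·x^2 + 7·x - 7
  leading term 2·x^2: subtract (2)·g(x) = 2·x^2 + 8·x - 6, leaving -x - 1
The remainder r(x) = -x - 1 ≠ 0 (and deg r < deg g), so g ∤ f, i.e. f ∉ (g).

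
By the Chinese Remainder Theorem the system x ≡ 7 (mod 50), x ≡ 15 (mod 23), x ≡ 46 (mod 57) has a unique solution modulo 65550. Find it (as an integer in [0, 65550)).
The moduli 50, 23, 57 are pairwise coprime, so by the CRT there is a unique solution mod 50·23·57 = 65550.
Solve by successive substitution. Start with x ≡ 7 (mod 50).
  Combine with x ≡ 15 (mod 23): write x = 7 + 50·t and require 7 + 50·t ≡ 15 (mod 23), i.e. 50·t ≡ 15 − 7 ≡ 8 (mod 23). Since 50^(−1) ≡ 6 (mod 23) (50 ≡ 4 (mod 23)), t ≡ 6·8 ≡ 2 (mod 23). So x ≡ 7 + 50·2 = 107 (mod 1150).
  Combine with x ≡ 46 (mod 57): write x = 107 + 1150·t and require 107 + 1150·t ≡ 46 (mod 57), i.e. 1150·t ≡ 46 − 107 ≡ 53 (mod 57). Since 1150^(−1) ≡ 40 (mod 57) (1150 ≡ 10 (mod 57)), t ≡ 40·53 ≡ 11 (mod 57). So x ≡ 107 + 1150·11 = 12757 (mod 65550).
Unique solution in [0, 65550): x = 12757.

Final answer: x ≡ 12757 (mod 65550); the representative in [0, 65550) is 12757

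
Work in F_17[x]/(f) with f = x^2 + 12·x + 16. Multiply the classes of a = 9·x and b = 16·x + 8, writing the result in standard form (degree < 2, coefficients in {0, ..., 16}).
a · b ≡ 10·x + 8 (mod f(x))

Multiply as integer polynomials: a · b = 144·x^2 + 72·x. Reducing coefficients mod 17: a · b ≡ 8·x^2 + 4·x. Now divide by f(x) = x^2 + 12·x + 16 in F_17[x], eliminating the leading term at each step:
  leading term 8·x^2: subtract (8)·f(x) = 8·x^2 + 11·x + 9, leaving 10·x + 8 (coefficients mod 17)
The degree is now < 2, so this is the remainder. Hence a · b ≡ 10·x + 8 in F_17[x]/(f).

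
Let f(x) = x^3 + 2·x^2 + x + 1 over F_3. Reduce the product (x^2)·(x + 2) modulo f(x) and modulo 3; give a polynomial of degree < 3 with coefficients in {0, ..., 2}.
a · b ≡ 2·x + 2 (mod f(x))

Multiply as integer polynomials: a · b = x^3 + 2·x^2. Reducing coefficients mod 3: a · b ≡ x^3 + 2·x^2. Now divide by f(x) = x^3 + 2·x^2 + x + 1 in F_3[x], eliminating the leading term at each step:
  leading term x^3: subtract (1)·f(x) = x^3 + 2·x^2 + x + 1, leaving 2·x + 2 (coefficients mod 3)
The degree is now < 3, so this is the remainder. Hence a · b ≡ 2·x + 2 in F_3[x]/(f).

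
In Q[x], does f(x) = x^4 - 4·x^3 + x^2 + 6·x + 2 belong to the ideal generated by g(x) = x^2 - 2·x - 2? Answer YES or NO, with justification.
In Q[x] the ideal (g) consists of all multiples of g, so f ∈ (g) iff g | f, i.e. iff the remainder of f on division by g is 0. Divide f by g (g is monic, so eliminate the leading term of the running remainder at each step):
  leading term x^4: subtract (x^2)·g(x) = x^4 - 2·x^3 - 2·x^2, leaving -2·x^3 + 3·x^2 + 6·x + 2
  leading term -2·x^3: subtract (-2·x)·g(x) = -2·x^3 + 4·x^2 + 4·x, leaving -x^2 + 2·x + 2
  leading term -x^2: subtract (-1)·g(x) = -x^2 + 2·x + 2, leaving 0
The remainder is 0, so f(x) = g(x) · h(x) with h(x) = x^2 - 2·x - 1. Hence g | f, i.e. f ∈ (g).

Final answer: YES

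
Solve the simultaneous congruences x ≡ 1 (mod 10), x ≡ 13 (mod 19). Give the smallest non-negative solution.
x ≡ 51 (mod 190); the representative in [0, 190) is 51

The moduli 10, 19 are pairwise coprime, so by the CRT there is a unique solution mod 10·19 = 190.
Solve by successive substitution. Start with x ≡ 1 (mod 10).
  Combine with x ≡ 13 (mod 19): write x = 1 + 10·t and require 1 + 10·t ≡ 13 (mod 19), i.e. 10·t ≡ 13 − 1 ≡ 12 (mod 19). Since 10^(−1) ≡ 2 (mod 19), t ≡ 2·12 ≡ 5 (mod 19). So x ≡ 1 + 10·5 = 51 (mod 190).
Unique solution in [0, 190): x = 51.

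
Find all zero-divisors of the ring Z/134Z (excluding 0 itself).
nonzero zero-divisors of Z/134Z = {2, 4, 6, 8, 10, 12, 14, 16, 18, 20, 22, 24, 26, 28, 30, 32, 34, 36, 38, 40, 42, 44, 46, 48, 50, 52, 54, 56, 58, 60, 62, 64, 66, 67, 68, 70, 72, 74, 76, 78, 80, 82, 84, 86, 88, 90, 92, 94, 96, 98, 100, 102, 104, 106, 108, 110, 112, 114, 116, 118, 120, 122, 124, 126, 128, 130, 132}

An element a ∈ Z/134Z (with a ≠ 0) is a zero-divisor iff gcd(a, 134) > 1 (because a is a unit precisely when gcd(a, n) = 1, and in Z/nZ every nonzero, non-unit element is a zero-divisor). Scan a = 1, ..., 133 and keep those with gcd(a, 134) > 1:
  gcd(2, 134) = 2, gcd(4, 134) = 2, gcd(6, 134) = 2, gcd(8, 134) = 2, gcd(10, 134) = 2, gcd(12, 134) = 2, gcd(14, 134) = 2, gcd(16, 134) = 2, gcd(18, 134) = 2, gcd(20, 134) = 2, gcd(22, 134) = 2, gcd(24, 134) = 2, gcd(26, 134) = 2, gcd(28, 134) = 2, gcd(30, 134) = 2, gcd(32, 134) = 2, gcd(34, 134) = 2, gcd(36, 134) = 2, gcd(38, 134) = 2, gcd(40, 134) = 2, gcd(42, 134) = 2, gcd(44, 134) = 2, gcd(46, 134) = 2, gcd(48, 134) = 2, gcd(50, 134) = 2, gcd(52, 134) = 2, gcd(54, 134) = 2, gcd(56, 134) = 2, gcd(58, 134) = 2, gcd(60, 134) = 2, gcd(62, 134) = 2, gcd(64, 134) = 2, gcd(66, 134) = 2, gcd(67, 134) = 67, gcd(68, 134) = 2, gcd(70, 134) = 2, gcd(72, 134) = 2, gcd(74, 134) = 2, gcd(76, 134) = 2, gcd(78, 134) = 2, gcd(80, 134) = 2, gcd(82, 134) = 2, gcd(84, 134) = 2, gcd(86, 134) = 2, gcd(88, 134) = 2, gcd(90, 134) = 2, gcd(92, 134) = 2, gcd(94, 134) = 2, gcd(96, 134) = 2, gcd(98, 134) = 2, gcd(100, 134) = 2, gcd(102, 134) = 2, gcd(104, 134) = 2, gcd(106, 134) = 2, gcd(108, 134) = 2, gcd(110, 134) = 2, gcd(112, 134) = 2, gcd(114, 134) = 2, gcd(116, 134) = 2, gcd(118, 134) = 2, gcd(120, 134) = 2, gcd(122, 134) = 2, gcd(124, 134) = 2, gcd(126, 134) = 2, gcd(128, 134) = 2, gcd(130, 134) = 2, gcd(132, 134) = 2.
All other a ∈ {1, ..., 133} have gcd(a, 134) = 1 and are units. So the nonzero zero-divisors are exactly the 67 values of a appearing in this scan.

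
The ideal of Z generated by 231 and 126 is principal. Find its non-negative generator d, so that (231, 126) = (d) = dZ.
In the PID Z, (a, b) is generated by gcd(a, b). Compute gcd(231, 126) with the extended Euclidean algorithm, tracking rows (r, s, t) with s·231 + t·126 = r:
  row A: (231, 1, 0)   [1·231 + 0·126 = 231]
  row B: (126, 0, 1)   [0·231 + 1·126 = 126]
  231 = 1·126 + 105   → row C = row A − 1·row B = (105, 1, −1)   [check: 1·231 − 1·126 = 105]
  126 = 1·105 + 21   → row D = row B − 1·row C = (21, −1, 2)   [check: −1·231 + 2·126 = 21]
  105 = 5·21 + 0   → remainder 0, stop. gcd = 21 (last nonzero row D).
So gcd(231, 126) = 21, with Bézout identity −1·231 + 2·126 = 21. Containment (⊇): the Bézout identity exhibits 21 as an element of (231, 126), giving (21) ⊆ (231, 126). Containment (⊆): since 21 | 231 and 21 | 126 (231 = 21·11, 126 = 21·6), every Z-linear combination of 231 and 126 is divisible by 21, so (231, 126) ⊆ (21). Therefore (231, 126) = (21), d = 21.

Final answer: (231, 126) = (21); d = 21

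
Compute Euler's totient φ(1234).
φ is multiplicative, with φ(p^e) = p^e − p^(e−1). Factorise 1234 = 2 · 617. Then
  φ(1234) = (2 − 1) · (617 − 1) = 1 · 616 = 616.

Final answer: φ(1234) = 616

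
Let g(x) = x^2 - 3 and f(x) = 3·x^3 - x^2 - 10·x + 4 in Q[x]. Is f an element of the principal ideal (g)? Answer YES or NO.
In Q[x] the ideal (g) consists of all multiples of g, so f ∈ (g) iff g | f, i.e. iff the remainder of f on division by g is 0. Divide f by g (g is monic, so eliminate the leading term of the running remainder at each step):
  leading term 3·x^3: subtract (3·x)·g(x) = 3·x^3 - 9·x, leaving -x^2 - x + 4
  leading term -x^2: subtract (-1)·g(x) = 3 - x^2, leaving 1 - x
The remainder r(x) = 1 - x ≠ 0 (and deg r < deg g), so g ∤ f, i.e. f ∉ (g).

Final answer: NO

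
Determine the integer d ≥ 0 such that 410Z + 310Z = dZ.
(410, 310) = (10); d = 10

In the PID Z, (a, b) is generated by gcd(a, b). Compute gcd(410, 310) with the extended Euclidean algorithm, tracking rows (r, s, t) with s·410 + t·310 = r:
  row A: (410, 1, 0)   [1·410 + 0·310 = 410]
  row B: (310, 0, 1)   [0·410 + 1·310 = 310]
  410 = 1·310 + 100   → row C = row A − 1·row B = (100, 1, −1)   [check: 1·410 − 1·310 = 100]
  310 = 3·100 + 10   → row D = row B − 3·row C = (10, −3, 4)   [check: −3·410 + 4·310 = 10]
  100 = 10·10 + 0   → remainder 0, stop. gcd = 10 (last nonzero row D).
So gcd(410, 310) = 10, with Bézout identity −3·410 + 4·310 = 10. Containment (⊇): the Bézout identity exhibits 10 as an element of (410, 310), giving (10) ⊆ (410, 310). Containment (⊆): since 10 | 410 and 10 | 310 (410 = 10·41, 310 = 10·31), every Z-linear combination of 410 and 310 is divisible by 10, so (410, 310) ⊆ (10). Therefore (410, 310) = (10), d = 10.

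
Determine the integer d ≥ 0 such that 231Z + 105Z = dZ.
(231, 105) = (21); d = 21

In the PID Z, (a, b) is generated by gcd(a, b). Compute gcd(231, 105) with the extended Euclidean algorithm, tracking rows (r, s, t) with s·231 + t·105 = r:
  row A: (231, 1, 0)   [1·231 + 0·105 = 231]
  row B: (105, 0, 1)   [0·231 + 1·105 = 105]
  231 = 2·105 + 21   → row C = row A − 2·row B = (21, 1, −2)   [check: 1·231 − 2·105 = 21]
  105 = 5·21 + 0   → remainder 0, stop. gcd = 21 (last nonzero row C).
So gcd(231, 105) = 21, with Bézout identity 1·231 − 2·105 = 21. Containment (⊇): the Bézout identity exhibits 21 as an element of (231, 105), giving (21) ⊆ (231, 105). Containment (⊆): since 21 | 231 and 21 | 105 (231 = 21·11, 105 = 21·5), every Z-linear combination of 231 and 105 is divisible by 21, so (231, 105) ⊆ (21). Therefore (231, 105) = (21), d = 21.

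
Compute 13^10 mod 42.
1

Use repeated squaring. Binary(10) = 1010. Walk through the bits of the exponent 10 left-to-right: at each bit after the leading one, square the running value, then multiply by 13 if the bit is 1 (always reducing mod 42):
  bit 1 = 1 (leading): start with 13.
  bit 2 = 0: square 13^2 = 169 ≡ 1 (mod 42).
  bit 3 = 1: square 1^2 = 1; bit is 1, so multiply 1·13 = 13 (mod 42).
  bit 4 = 0: square 13^2 = 169 ≡ 1 (mod 42).
Final value: 13^10 ≡ 1 (mod 42).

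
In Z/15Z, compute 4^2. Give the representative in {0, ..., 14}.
Use repeated squaring. Binary(2) = 10. Walk through the bits of the exponent 2 left-to-right: at each bit after the leading one, square the running value, then multiply by 4 if the bit is 1 (always reducing mod 15):
  bit 1 = 1 (leading): start with 4.
  bit 2 = 0: square 4^2 = 16 ≡ 1 (mod 15).
Final value: 4^2 ≡ 1 (mod 15).

Final answer: 1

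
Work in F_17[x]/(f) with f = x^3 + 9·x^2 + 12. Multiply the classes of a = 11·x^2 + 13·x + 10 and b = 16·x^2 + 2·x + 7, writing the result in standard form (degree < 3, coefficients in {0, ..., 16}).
Multiply as integer polynomials: a · b = 176·x^4 + 230·x^3 + 263·x^2 + 111·x + 70. Reducing coefficients mod 17: a · b ≡ 6·x^4 + 9·x^3 + 8·x^2 + 9·x + 2. Now divide by f(x) = x^3 + 9·x^2 + 12 in F_17[x], eliminating the leading term at each step:
  leading term 6·x^4: subtract (6·x)·f(x) = 6·x^4 + 3·x^3 + 4·x, leaving 6·x^3 + 8·x^2 + 5·x + 2 (coefficients mod 17)
  leading term 6·x^3: subtract (6)·f(x) = 6·x^3 + 3·x^2 + 4, leaving 5·x^2 + 5·x + 15 (coefficients mod 17)
The degree is now < 3, so this is the remainder. Hence a · b ≡ 5·x^2 + 5·x + 15 in F_17[x]/(f).

Final answer: a · b ≡ 5·x^2 + 5·x + 15 (mod f(x))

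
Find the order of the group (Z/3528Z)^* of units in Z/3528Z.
|(Z/3528Z)^*| = 1008

(Z/3528Z)^* consists of the classes a with gcd(a, 3528) = 1, so its order is φ(3528). φ is multiplicative, with φ(p^e) = p^e − p^(e−1). Factorise 3528 = 2^3 · 3^2 · 7^2. Then
  φ(3528) = (2^3 − 2^2) · (3^2 − 3^1) · (7^2 − 7^1) = 4 · 6 · 42 = 1008.
Thus |(Z/3528Z)^*| = 1008.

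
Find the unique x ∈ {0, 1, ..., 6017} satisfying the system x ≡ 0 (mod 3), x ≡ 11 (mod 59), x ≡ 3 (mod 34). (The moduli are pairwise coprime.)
The moduli 3, 59, 34 are pairwise coprime, so by the CRT there is a unique solution mod 3·59·34 = 6018.
Solve by successive substitution. Start with x ≡ 0 (mod 3).
  Combine with x ≡ 11 (mod 59): write x = 3·t and require 3·t ≡ 11 (mod 59). Since 3^(−1) ≡ 20 (mod 59), t ≡ 20·11 ≡ 43 (mod 59). So x ≡ 3·43 = 129 (mod 177).
  Combine with x ≡ 3 (mod 34): write x = 129 + 177·t and require 129 + 177·t ≡ 3 (mod 34), i.e. 177·t ≡ 3 − 129 ≡ 10 (mod 34). Since 177^(−1) ≡ 5 (mod 34) (177 ≡ 7 (mod 34)), t ≡ 5·10 ≡ 16 (mod 34). So x ≡ 129 + 177·16 = 2961 (mod 6018).
Unique solution in [0, 6018): x = 2961.

Final answer: x ≡ 2961 (mod 6018); the representative in [0, 6018) is 2961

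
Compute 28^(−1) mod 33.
28^(−1) ≡ 13 (mod 33)

Apply the extended Euclidean algorithm to (33, 28), tracking rows (r, s, t) with s·33 + t·28 = r. Each division r_prev = q·r_cur + r_new produces the new row as (previous row) − q·(current row):
  row A: (33, 1, 0)   [1·33 + 0·28 = 33]
  row B: (28, 0, 1)   [0·33 + 1·28 = 28]
  33 = 1·28 + 5   → row C = row A − 1·row B = (5, 1, −1)   [check: 1·33 − 1·28 = 5]
  28 = 5·5 + 3   → row D = row B − 5·row C = (3, −5, 6)   [check: −5·33 + 6·28 = 3]
  5 = 1·3 + 2   → row E = row C − 1·row D = (2, 6, −7)   [check: 6·33 − 7·28 = 2]
  3 = 1·2 + 1   → row F = row D − 1·row E = (1, −11, 13)   [check: −11·33 + 13·28 = 1]
  2 = 2·1 + 0   → remainder 0, stop. gcd = 1 (last nonzero row F).
The gcd is 1, so 28 is invertible mod 33. The last nonzero row gives −11·33 + 13·28 = 1, so t = 13. So 28^(−1) ≡ 13 (mod 33). Verify: 28 · 13 = 364 ≡ 1 (mod 33). ✓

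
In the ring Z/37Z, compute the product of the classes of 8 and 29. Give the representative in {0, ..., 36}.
Both factors are already reduced mod 37. 8 · 29 = 232. Dividing by 37: 232 = 6·37 + 10. So (8 · 29) mod 37 = 10.

Final answer: 10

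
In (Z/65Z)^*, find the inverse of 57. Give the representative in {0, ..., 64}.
Apply the extended Euclidean algorithm to (65, 57), tracking rows (r, s, t) with s·65 + t·57 = r. Each division r_prev = q·r_cur + r_new produces the new row as (previous row) − q·(current row):
  row A: (65, 1, 0)   [1·65 + 0·57 = 65]
  row B: (57, 0, 1)   [0·65 + 1·57 = 57]
  65 = 1·57 + 8   → row C = row A − 1·row B = (8, 1, −1)   [check: 1·65 − 1·57 = 8]
  57 = 7·8 + 1   → row D = row B − 7·row C = (1, −7, 8)   [check: −7·65 + 8·57 = 1]
  8 = 8·1 + 0   → remainder 0, stop. gcd = 1 (last nonzero row D).
The gcd is 1, so 57 is invertible mod 65. The last nonzero row gives −7·65 + 8·57 = 1, so t = 8. So 57^(−1) ≡ 8 (mod 65). Verify: 57 · 8 = 456 ≡ 1 (mod 65). ✓

Final answer: 57^(−1) ≡ 8 (mod 65)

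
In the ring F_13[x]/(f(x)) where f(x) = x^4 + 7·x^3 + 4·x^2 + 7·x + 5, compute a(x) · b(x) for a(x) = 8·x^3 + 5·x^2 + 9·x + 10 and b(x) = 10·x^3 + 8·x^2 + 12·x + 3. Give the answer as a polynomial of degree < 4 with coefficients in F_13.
Multiply as integer polynomials: a · b = 80·x^6 + 114·x^5 + 226·x^4 + 256·x^3 + 203·x^2 + 147·x + 30. Reducing coefficients mod 13: a · b ≡ 2·x^6 + 10·x^5 + 5·x^4 + 9·x^3 + 8·x^2 + 4·x + 4. Now divide by f(x) = x^4 + 7·x^3 + 4·x^2 + 7·x + 5 in F_13[x], eliminating the leading term at each step:
  leading term 2·x^6: subtract (2·x^2)·f(x) = 2·x^6 + x^5 + 8·x^4 + x^3 + 10·x^2, leaving 9·x^5 + 10·x^4 + 8·x^3 + 11·x^2 + 4·x + 4 (coefficients mod 13)
  leading term 9·x^5: subtract (9·x)·f(x) = 9·x^5 + 11·x^4 + 10·x^3 + 11·x^2 + 6·x, leaving 12·x^4 + 11·x^3 + 11·x + 4 (coefficients mod 13)
  leading term 12·x^4: subtract (12)·f(x) = 12·x^4 + 6·x^3 + 9·x^2 + 6·x + 8, leaving 5·x^3 + 4·x^2 + 5·x + 9 (coefficients mod 13)
The degree is now < 4, so this is the remainder. Hence a · b ≡ 5·x^3 + 4·x^2 + 5·x + 9 in F_13[x]/(f).

Final answer: a · b ≡ 5·x^3 + 4·x^2 + 5·x + 9 (mod f(x))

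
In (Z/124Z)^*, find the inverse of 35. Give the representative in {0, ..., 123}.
35^(−1) ≡ 39 (mod 124)

Apply the extended Euclidean algorithm to (124, 35), tracking rows (r, s, t) with s·124 + t·35 = r. Each division r_prev = q·r_cur + r_new produces the new row as (previous row) − q·(current row):
  row A: (124, 1, 0)   [1·124 + 0·35 = 124]
  row B: (35, 0, 1)   [0·124 + 1·35 = 35]
  124 = 3·35 + 19   → row C = row A − 3·row B = (19, 1, −3)   [check: 1·124 − 3·35 = 19]
  35 = 1·19 + 16   → row D = row B − 1·row C = (16, −1, 4)   [check: −1·124 + 4·35 = 16]
  19 = 1·16 + 3   → row E = row C − 1·row D = (3, 2, −7)   [check: 2·124 − 7·35 = 3]
  16 = 5·3 + 1   → row F = row D − 5·row E = (1, −11, 39)   [check: −11·124 + 39·35 = 1]
  3 = 3·1 + 0   → remainder 0, stop. gcd = 1 (last nonzero row F).
The gcd is 1, so 35 is invertible mod 124. The last nonzero row gives −11·124 + 39·35 = 1, so t = 39. So 35^(−1) ≡ 39 (mod 124). Verify: 35 · 39 = 1365 ≡ 1 (mod 124). ✓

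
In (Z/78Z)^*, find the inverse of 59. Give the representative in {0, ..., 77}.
Apply the extended Euclidean algorithm to (78, 59), tracking rows (r, s, t) with s·78 + t·59 = r. Each division r_prev = q·r_cur + r_new produces the new row as (previous row) − q·(current row):
  row A: (78, 1, 0)   [1·78 + 0·59 = 78]
  row B: (59, 0, 1)   [0·78 + 1·59 = 59]
  78 = 1·59 + 19   → row C = row A − 1·row B = (19, 1, −1)   [check: 1·78 − 1·59 = 19]
  59 = 3·19 + 2   → row D = row B − 3·row C = (2, −3, 4)   [check: −3·78 + 4·59 = 2]
  19 = 9·2 + 1   → row E = row C − 9·row D = (1, 28, −37)   [check: 28·78 − 37·59 = 1]
  2 = 2·1 + 0   → remainder 0, stop. gcd = 1 (last nonzero row E).
The gcd is 1, so 59 is invertible mod 78. The last nonzero row gives 28·78 − 37·59 = 1, so t = −37. So 59^(−1) ≡ −37 ≡ 41 (mod 78). Verify: 59 · 41 = 2419 ≡ 1 (mod 78). ✓

Final answer: 59^(−1) ≡ 41 (mod 78)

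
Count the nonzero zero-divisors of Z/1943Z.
Z/1943Z has 94 nonzero zero-divisors

In Z/1943Z each nonzero element is either a unit (gcd with 1943 is 1) or a zero-divisor (gcd > 1). The number of units is φ(1943): factorise 1943 = 29 · 67, so φ(1943) = (29 − 1) · (67 − 1) = 28 · 66 = 1848. The nonzero elements number 1943 − 1 = 1942. Hence the nonzero zero-divisors number 1942 − 1848 = 94.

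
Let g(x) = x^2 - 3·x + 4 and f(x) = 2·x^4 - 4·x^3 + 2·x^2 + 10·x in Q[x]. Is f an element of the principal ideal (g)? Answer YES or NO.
In Q[x] the ideal (g) consists of all multiples of g, so f ∈ (g) iff g | f, i.e. iff the remainder of f on division by g is 0. Divide f by g (g is monic, so eliminate the leading term of the running remainder at each step):
  leading term 2·x^4: subtract (2·x^2)·g(x) = 2·x^4 - 6·x^3 + 8·x^2, leaving 2·x^3 - 6·x^2 + 10·x
  leading term 2·x^3: subtract (2·x)·g(x) = 2·x^3 - 6·x^2 + 8·x, leaving 2·x
The remainder r(x) = 2·x ≠ 0 (and deg r < deg g), so g ∤ f, i.e. f ∉ (g).

Final answer: NO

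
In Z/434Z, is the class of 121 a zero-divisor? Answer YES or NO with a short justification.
NO

gcd(121, 434) = 1, so 121 is a unit in Z/434Z (it has a multiplicative inverse). A unit cannot be a zero-divisor: if 121·b ≡ 0 then multiplying both sides by 121^(−1) gives b ≡ 0. So 121 is not a zero-divisor.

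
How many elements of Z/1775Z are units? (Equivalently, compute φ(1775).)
Z/1775Z has φ(1775) = 1400 units

An element a ∈ Z/1775Z is a unit iff gcd(a, 1775) = 1, so the number of units is φ(1775). φ is multiplicative, with φ(p^e) = p^e − p^(e−1). Factorise 1775 = 5^2 · 71. Then
  φ(1775) = (5^2 − 5^1) · (71 − 1) = 20 · 70 = 1400.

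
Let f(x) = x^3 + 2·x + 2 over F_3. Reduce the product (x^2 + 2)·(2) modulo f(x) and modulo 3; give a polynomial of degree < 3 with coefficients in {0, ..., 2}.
Multiply as integer polynomials: a · b = 2·x^2 + 4. Reducing coefficients mod 3: a · b ≡ 2·x^2 + 1. This already has degree < 3, so no reduction by f is needed. Hence a · b ≡ 2·x^2 + 1 in F_3[x]/(f).

Final answer: a · b ≡ 2·x^2 + 1 (mod f(x))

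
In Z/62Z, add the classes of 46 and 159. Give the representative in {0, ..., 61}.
19

Reduce the summands first: 159 ≡ 35 (mod 62), so 46 + 159 ≡ 46 + 35 (mod 62). 46 + 35 = 81; 81 = 1·62 + 19, so (46 + 159) mod 62 = 19.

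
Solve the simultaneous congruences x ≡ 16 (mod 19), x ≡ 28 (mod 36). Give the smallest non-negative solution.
x ≡ 244 (mod 684); the representative in [0, 684) is 244

The moduli 19, 36 are pairwise coprime, so by the CRT there is a unique solution mod 19·36 = 684.
Solve by successive substitution. Start with x ≡ 16 (mod 19).
  Combine with x ≡ 28 (mod 36): write x = 16 + 19·t and require 16 + 19·t ≡ 28 (mod 36), i.e. 19·t ≡ 28 − 16 ≡ 12 (mod 36). Since 19^(−1) ≡ 19 (mod 36), t ≡ 19·12 ≡ 12 (mod 36). So x ≡ 16 + 19·12 = 244 (mod 684).
Unique solution in [0, 684): x = 244.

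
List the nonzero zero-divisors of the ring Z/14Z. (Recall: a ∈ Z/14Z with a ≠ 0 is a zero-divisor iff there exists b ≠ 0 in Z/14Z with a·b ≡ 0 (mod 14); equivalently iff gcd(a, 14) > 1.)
nonzero zero-divisors of Z/14Z = {2, 4, 6, 7, 8, 10, 12}

An element a ∈ Z/14Z (with a ≠ 0) is a zero-divisor iff gcd(a, 14) > 1 (because a is a unit precisely when gcd(a, n) = 1, and in Z/nZ every nonzero, non-unit element is a zero-divisor). Scan a = 1, ..., 13 and keep those with gcd(a, 14) > 1:
  gcd(2, 14) = 2, gcd(4, 14) = 2, gcd(6, 14) = 2, gcd(7, 14) = 7, gcd(8, 14) = 2, gcd(10, 14) = 2, gcd(12, 14) = 2.
All other a ∈ {1, ..., 13} have gcd(a, 14) = 1 and are units. So the nonzero zero-divisors are exactly the 7 values of a appearing in this scan.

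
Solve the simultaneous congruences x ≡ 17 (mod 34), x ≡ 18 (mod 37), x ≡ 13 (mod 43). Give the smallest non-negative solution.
The moduli 34, 37, 43 are pairwise coprime, so by the CRT there is a unique solution mod 34·37·43 = 54094.
Solve by successive substitution. Start with x ≡ 17 (mod 34).
  Combine with x ≡ 18 (mod 37): write x = 17 + 34·t and require 17 + 34·t ≡ 18 (mod 37), i.e. 34·t ≡ 18 − 17 ≡ 1 (mod 37). Since 34^(−1) ≡ 12 (mod 37), t ≡ 12·1 ≡ 12 (mod 37). So x ≡ 17 + 34·12 = 425 (mod 1258).
  Combine with x ≡ 13 (mod 43): write x = 425 + 1258·t and require 425 + 1258·t ≡ 13 (mod 43), i.e. 1258·t ≡ 13 − 425 ≡ 18 (mod 43). Since 1258^(−1) ≡ 4 (mod 43) (1258 ≡ 11 (mod 43)), t ≡ 4·18 ≡ 29 (mod 43). So x ≡ 425 + 1258·29 = 36907 (mod 54094).
Unique solution in [0, 54094): x = 36907.

Final answer: x ≡ 36907 (mod 54094); the representative in [0, 54094) is 36907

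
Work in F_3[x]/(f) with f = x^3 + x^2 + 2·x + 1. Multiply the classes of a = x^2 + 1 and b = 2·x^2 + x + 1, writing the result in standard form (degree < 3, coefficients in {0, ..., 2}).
a · b ≡ x + 2 (mod f(x))

Multiply as integer polynomials: a · b = 2·x^4 + x^3 + 3·x^2 + x + 1. Reducing coefficients mod 3: a · b ≡ 2·x^4 + x^3 + x + 1. Now divide by f(x) = x^3 + x^2 + 2·x + 1 in F_3[x], eliminating the leading term at each step:
  leading term 2·x^4: subtract (2·x)·f(x) = 2·x^4 + 2·x^3 + x^2 + 2·x, leaving 2·x^3 + 2·x^2 + 2·x + 1 (coefficients mod 3)
  leading term 2·x^3: subtract (2)·f(x) = 2·x^3 + 2·x^2 + x + 2, leaving x + 2 (coefficients mod 3)
The degree is now < 3, so this is the remainder. Hence a · b ≡ x + 2 in F_3[x]/(f).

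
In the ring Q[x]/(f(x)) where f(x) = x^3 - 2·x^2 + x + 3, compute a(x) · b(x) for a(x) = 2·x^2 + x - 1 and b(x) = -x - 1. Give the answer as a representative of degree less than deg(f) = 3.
First multiply in Q[x] without reducing: a · b = -2·x^3 - 3·x^2 + 1. Now divide by f(x) = x^3 - 2·x^2 + x + 3, eliminating the leading term at each step:
  leading term -2·x^3: subtract (-2)·f(x) = -2·x^3 + 4·x^2 - 2·x - 6, leaving -7·x^2 + 2·x + 7
The degree is now < 3, so this is the remainder. Hence a · b ≡ -7·x^2 + 2·x + 7 in Q[x]/(f).

Final answer: a · b ≡ -7·x^2 + 2·x + 7 (mod f(x))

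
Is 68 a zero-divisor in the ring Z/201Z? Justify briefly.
NO

gcd(68, 201) = 1, so 68 is a unit in Z/201Z (it has a multiplicative inverse). A unit cannot be a zero-divisor: if 68·b ≡ 0 then multiplying both sides by 68^(−1) gives b ≡ 0. So 68 is not a zero-divisor.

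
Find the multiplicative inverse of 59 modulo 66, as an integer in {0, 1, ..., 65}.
Apply the extended Euclidean algorithm to (66, 59), tracking rows (r, s, t) with s·66 + t·59 = r. Each division r_prev = q·r_cur + r_new produces the new row as (previous row) − q·(current row):
  row A: (66, 1, 0)   [1·66 + 0·59 = 66]
  row B: (59, 0, 1)   [0·66 + 1·59 = 59]
  66 = 1·59 + 7   → row C = row A − 1·row B = (7, 1, −1)   [check: 1·66 − 1·59 = 7]
  59 = 8·7 + 3   → row D = row B − 8·row C = (3, −8, 9)   [check: −8·66 + 9·59 = 3]
  7 = 2·3 + 1   → row E = row C − 2·row D = (1, 17, −19)   [check: 17·66 − 19·59 = 1]
  3 = 3·1 + 0   → remainder 0, stop. gcd = 1 (last nonzero row E).
The gcd is 1, so 59 is invertible mod 66. The last nonzero row gives 17·66 − 19·59 = 1, so t = −19. So 59^(−1) ≡ −19 ≡ 47 (mod 66). Verify: 59 · 47 = 2773 ≡ 1 (mod 66). ✓

Final answer: 59^(−1) ≡ 47 (mod 66)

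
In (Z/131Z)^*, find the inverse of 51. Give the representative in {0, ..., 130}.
51^(−1) ≡ 18 (mod 131)

Apply the extended Euclidean algorithm to (131, 51), tracking rows (r, s, t) with s·131 + t·51 = r. Each division r_prev = q·r_cur + r_new produces the new row as (previous row) − q·(current row):
  row A: (131, 1, 0)   [1·131 + 0·51 = 131]
  row B: (51, 0, 1)   [0·131 + 1·51 = 51]
  131 = 2·51 + 29   → row C = row A − 2·row B = (29, 1, −2)   [check: 1·131 − 2·51 = 29]
  51 = 1·29 + 22   → row D = row B − 1·row C = (22, −1, 3)   [check: −1·131 + 3·51 = 22]
  29 = 1·22 + 7   → row E = row C − 1·row D = (7, 2, −5)   [check: 2·131 − 5·51 = 7]
  22 = 3·7 + 1   → row F = row D − 3·row E = (1, −7, 18)   [check: −7·131 + 18·51 = 1]
  7 = 7·1 + 0   → remainder 0, stop. gcd = 1 (last nonzero row F).
The gcd is 1, so 51 is invertible mod 131. The last nonzero row gives −7·131 + 18·51 = 1, so t = 18. So 51^(−1) ≡ 18 (mod 131). Verify: 51 · 18 = 918 ≡ 1 (mod 131). ✓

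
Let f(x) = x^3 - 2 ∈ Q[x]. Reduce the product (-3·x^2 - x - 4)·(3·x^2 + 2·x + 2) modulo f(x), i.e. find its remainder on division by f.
a · b ≡ -20·x^2 - 28·x - 26 (mod f(x))

First multiply in Q[x] without reducing: a · b = -9·x^4 - 9·x^3 - 20·x^2 - 10·x - 8. Now divide by f(x) = x^3 - 2, eliminating the leading term at each step:
  leading term -9·x^4: subtract (-9·x)·f(x) = -9·x^4 + 18·x, leaving -9·x^3 - 20·x^2 - 28·x - 8
  leading term -9·x^3: subtract (-9)·f(x) = 18 - 9·x^3, leaving -20·x^2 - 28·x - 26
The degree is now < 3, so this is the remainder. Hence a · b ≡ -20·x^2 - 28·x - 26 in Q[x]/(f).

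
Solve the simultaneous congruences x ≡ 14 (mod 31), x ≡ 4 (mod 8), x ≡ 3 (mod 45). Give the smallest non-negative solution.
The moduli 31, 8, 45 are pairwise coprime, so by the CRT there is a unique solution mod 31·8·45 = 11160.
Solve by successive substitution. Start with x ≡ 14 (mod 31).
  Combine with x ≡ 4 (mod 8): write x = 14 + 31·t and require 14 + 31·t ≡ 4 (mod 8), i.e. 31·t ≡ 4 − 14 ≡ 6 (mod 8). Since 31^(−1) ≡ 7 (mod 8) (31 ≡ 7 (mod 8)), t ≡ 7·6 ≡ 2 (mod 8). So x ≡ 14 + 31·2 = 76 (mod 248).
  Combine with x ≡ 3 (mod 45): write x = 76 + 248·t and require 76 + 248·t ≡ 3 (mod 45), i.e. 248·t ≡ 3 − 76 ≡ 17 (mod 45). Since 248^(−1) ≡ 2 (mod 45) (248 ≡ 23 (mod 45)), t ≡ 2·17 ≡ 34 (mod 45). So x ≡ 76 + 248·34 = 8508 (mod 11160).
Unique solution in [0, 11160): x = 8508.

Final answer: x ≡ 8508 (mod 11160); the representative in [0, 11160) is 8508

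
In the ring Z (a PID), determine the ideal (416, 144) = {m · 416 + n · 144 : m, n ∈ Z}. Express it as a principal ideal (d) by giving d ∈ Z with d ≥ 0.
(416, 144) = (16); d = 16

In the PID Z, (a, b) is generated by gcd(a, b). Compute gcd(416, 144) with the extended Euclidean algorithm, tracking rows (r, s, t) with s·416 + t·144 = r:
  row A: (416, 1, 0)   [1·416 + 0·144 = 416]
  row B: (144, 0, 1)   [0·416 + 1·144 = 144]
  416 = 2·144 + 128   → row C = row A − 2·row B = (128, 1, −2)   [check: 1·416 − 2·144 = 128]
  144 = 1·128 + 16   → row D = row B − 1·row C = (16, −1, 3)   [check: −1·416 + 3·144 = 16]
  128 = 8·16 + 0   → remainder 0, stop. gcd = 16 (last nonzero row D).
So gcd(416, 144) = 16, with Bézout identity −1·416 + 3·144 = 16. Containment (⊇): the Bézout identity exhibits 16 as an element of (416, 144), giving (16) ⊆ (416, 144). Containment (⊆): since 16 | 416 and 16 | 144 (416 = 16·26, 144 = 16·9), every Z-linear combination of 416 and 144 is divisible by 16, so (416, 144) ⊆ (16). Therefore (416, 144) = (16), d = 16.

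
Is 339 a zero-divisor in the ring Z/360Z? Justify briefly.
YES

gcd(339, 360) = 3 > 1, so 339 is not a unit in Z/360Z. In Z/nZ every nonzero non-unit is a zero-divisor: explicitly, take b = 360/gcd = 120 ≠ 0 (mod 360); then 339·120 = 40680 = 113·360, i.e. 339·120 ≡ 0 (mod 360). So 339 is a zero-divisor.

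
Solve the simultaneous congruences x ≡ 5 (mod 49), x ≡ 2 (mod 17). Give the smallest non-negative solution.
x ≡ 495 (mod 833); the representative in [0, 833) is 495

The moduli 49, 17 are pairwise coprime, so by the CRT there is a unique solution mod 49·17 = 833.
Solve by successive substitution. Start with x ≡ 5 (mod 49).
  Combine with x ≡ 2 (mod 17): write x = 5 + 49·t and require 5 + 49·t ≡ 2 (mod 17), i.e. 49·t ≡ 2 − 5 ≡ 14 (mod 17). Since 49^(−1) ≡ 8 (mod 17) (49 ≡ 15 (mod 17)), t ≡ 8·14 ≡ 10 (mod 17). So x ≡ 5 + 49·10 = 495 (mod 833).
Unique solution in [0, 833): x = 495.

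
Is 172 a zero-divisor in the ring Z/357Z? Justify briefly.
gcd(172, 357) = 1, so 172 is a unit in Z/357Z (it has a multiplicative inverse). A unit cannot be a zero-divisor: if 172·b ≡ 0 then multiplying both sides by 172^(−1) gives b ≡ 0. So 172 is not a zero-divisor.

Final answer: NO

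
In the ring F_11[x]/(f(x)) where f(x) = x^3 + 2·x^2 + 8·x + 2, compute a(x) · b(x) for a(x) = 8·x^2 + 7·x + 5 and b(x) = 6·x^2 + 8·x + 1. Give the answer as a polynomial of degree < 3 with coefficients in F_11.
Multiply as integer polynomials: a · b = 48·x^4 + 106·x^3 + 94·x^2 + 47·x + 5. Reducing coefficients mod 11: a · b ≡ 4·x^4 + 7·x^3 + 6·x^2 + 3·x + 5. Now divide by f(x) = x^3 + 2·x^2 + 8·x + 2 in F_11[x], eliminating the leading term at each step:
  leading term 4·x^4: subtract (4·x)·f(x) = 4·x^4 + 8·x^3 + 10·x^2 + 8·x, leaving 10·x^3 + 7·x^2 + 6·x + 5 (coefficients mod 11)
  leading term 10·x^3: subtract (10)·f(x) = 10·x^3 + 9·x^2 + 3·x + 9, leaving 9·x^2 + 3·x + 7 (coefficients mod 11)
The degree is now < 3, so this is the remainder. Hence a · b ≡ 9·x^2 + 3·x + 7 in F_11[x]/(f).

Final answer: a · b ≡ 9·x^2 + 3·x + 7 (mod f(x))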